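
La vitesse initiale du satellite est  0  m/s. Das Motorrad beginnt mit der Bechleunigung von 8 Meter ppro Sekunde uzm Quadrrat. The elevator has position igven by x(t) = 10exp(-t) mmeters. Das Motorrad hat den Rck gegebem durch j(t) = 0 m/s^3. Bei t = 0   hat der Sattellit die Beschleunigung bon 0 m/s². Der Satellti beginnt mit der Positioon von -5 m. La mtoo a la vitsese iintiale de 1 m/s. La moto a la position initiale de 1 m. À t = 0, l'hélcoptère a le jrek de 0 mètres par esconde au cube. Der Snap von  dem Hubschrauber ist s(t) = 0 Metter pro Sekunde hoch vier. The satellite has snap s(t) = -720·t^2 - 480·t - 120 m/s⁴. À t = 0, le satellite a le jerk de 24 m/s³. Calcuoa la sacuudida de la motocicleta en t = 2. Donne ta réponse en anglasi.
From the given jerk equation j(t) = 0, we substitute t = 2 to get j = 0.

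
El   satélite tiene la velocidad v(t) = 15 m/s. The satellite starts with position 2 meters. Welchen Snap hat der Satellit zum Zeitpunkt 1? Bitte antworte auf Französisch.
En partant de la vitesse v(t) = 15, nous prenons 3 dérivées. En prenant d/dt de v(t), nous trouvons a(t) = 0. En dérivant l'accélération, nous obtenons le jerk: j(t) = 0. En dérivant le jerk, nous obtenons le snap: s(t) = 0. De l'équation du snap s(t) = 0, nous substituons t = 1 pour obtenir s = 0.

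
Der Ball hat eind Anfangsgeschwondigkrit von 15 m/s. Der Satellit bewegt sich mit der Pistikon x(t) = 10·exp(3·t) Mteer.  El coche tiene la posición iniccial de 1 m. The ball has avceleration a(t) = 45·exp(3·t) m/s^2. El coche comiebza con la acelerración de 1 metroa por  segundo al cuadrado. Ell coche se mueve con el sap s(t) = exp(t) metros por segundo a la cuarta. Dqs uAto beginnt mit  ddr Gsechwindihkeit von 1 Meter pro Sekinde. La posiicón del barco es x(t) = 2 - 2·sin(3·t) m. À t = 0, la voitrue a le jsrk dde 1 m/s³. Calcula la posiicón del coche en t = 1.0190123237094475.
Partiendo del snap s(t) = exp(t), tomamos 4 antiderivadas. Integrando el snap y usando la condición inicial j(0) = 1, obtenemos j(t) = exp(t). Tomando ∫j(t)dt y aplicando a(0) = 1, encontramos a(t) = exp(t). Tomando ∫a(t)dt y aplicando v(0) = 1, encontramos v(t) = exp(t). La antiderivada de la velocidad es la posición. Usando x(0) = 1, obtenemos x(t) = exp(t). Tenemos la posición x(t) = exp(t). Sustituyendo t = 1.0190123237094475: x(1.0190123237094475) = 2.77045709743356.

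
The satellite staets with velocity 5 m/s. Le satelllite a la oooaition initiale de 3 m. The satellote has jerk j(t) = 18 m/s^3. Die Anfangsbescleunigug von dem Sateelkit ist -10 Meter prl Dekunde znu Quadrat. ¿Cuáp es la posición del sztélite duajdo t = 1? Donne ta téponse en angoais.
To solve this, we need to take 3 integrals of our jerk equation j(t) = 18. The antiderivative of jerk is acceleration. Using a(0) = -10, we get a(t) = 18·t - 10. The antiderivative of acceleration, with v(0) = 5, gives velocity: v(t) = 9·t^2 - 10·t + 5. Integrating velocity and using the initial condition x(0) = 3, we get x(t) = 3·t^3 - 5·t^2 + 5·t + 3. From the given position equation x(t) = 3·t^3 - 5·t^2 + 5·t + 3, we substitute t = 1 to get x = 6.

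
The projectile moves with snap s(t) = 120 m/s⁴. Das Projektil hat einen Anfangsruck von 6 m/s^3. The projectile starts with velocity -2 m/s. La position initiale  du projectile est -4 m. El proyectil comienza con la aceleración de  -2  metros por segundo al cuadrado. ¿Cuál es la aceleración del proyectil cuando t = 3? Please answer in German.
Wir müssen die Stammfunktion unserer Gleichung für den Snap s(t) = 120 2-mal finden. Die Stammfunktion von dem Snap, mit j(0) = 6, ergibt den Ruck: j(t) = 120·t + 6. Das Integral von dem Ruck ist die Beschleunigung. Mit a(0) = -2 erhalten wir a(t) = 60·t^2 + 6·t - 2. Mit a(t) = 60·t^2 + 6·t - 2 und Einsetzen von t = 3, finden wir a = 556.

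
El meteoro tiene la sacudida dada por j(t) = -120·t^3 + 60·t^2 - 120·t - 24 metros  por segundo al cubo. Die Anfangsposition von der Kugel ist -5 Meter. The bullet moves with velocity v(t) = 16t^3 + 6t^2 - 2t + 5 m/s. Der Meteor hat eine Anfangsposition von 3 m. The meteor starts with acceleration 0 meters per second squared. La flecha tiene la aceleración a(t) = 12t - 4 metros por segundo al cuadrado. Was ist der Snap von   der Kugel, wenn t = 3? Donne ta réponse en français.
Pour résoudre ceci, nous devons prendre 3 dérivées de notre équation de la vitesse v(t) = 16·t^3 + 6·t^2 - 2·t + 5. La dérivée de la vitesse donne l'accélération: a(t) = 48·t^2 + 12·t - 2. En dérivant l'accélération, nous obtenons le jerk: j(t) = 96·t + 12. La dérivée du jerk donne le snap: s(t) = 96. En utilisant s(t) = 96 et en substituant t = 3, nous trouvons s = 96.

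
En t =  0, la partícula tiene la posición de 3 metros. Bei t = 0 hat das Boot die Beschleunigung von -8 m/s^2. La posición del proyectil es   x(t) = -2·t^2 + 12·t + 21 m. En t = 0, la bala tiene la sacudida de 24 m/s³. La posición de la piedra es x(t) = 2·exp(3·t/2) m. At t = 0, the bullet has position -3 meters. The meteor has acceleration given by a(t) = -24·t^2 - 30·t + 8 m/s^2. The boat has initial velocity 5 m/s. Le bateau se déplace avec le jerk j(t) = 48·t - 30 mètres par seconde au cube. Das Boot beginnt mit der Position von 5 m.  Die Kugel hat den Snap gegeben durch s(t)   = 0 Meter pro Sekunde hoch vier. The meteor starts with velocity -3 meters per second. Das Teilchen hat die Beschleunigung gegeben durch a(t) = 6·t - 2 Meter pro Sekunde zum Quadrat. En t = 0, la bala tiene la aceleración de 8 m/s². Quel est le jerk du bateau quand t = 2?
De l'équation du jerk j(t) = 48·t - 30, nous substituons t = 2 pour obtenir j = 66.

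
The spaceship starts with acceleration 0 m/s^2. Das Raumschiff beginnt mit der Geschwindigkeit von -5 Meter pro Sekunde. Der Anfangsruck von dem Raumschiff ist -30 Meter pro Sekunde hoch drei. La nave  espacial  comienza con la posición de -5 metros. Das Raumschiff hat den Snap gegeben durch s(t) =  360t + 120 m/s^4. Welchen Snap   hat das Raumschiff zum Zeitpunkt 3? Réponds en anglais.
Using s(t) = 360·t + 120 and substituting t = 3, we find s = 1200.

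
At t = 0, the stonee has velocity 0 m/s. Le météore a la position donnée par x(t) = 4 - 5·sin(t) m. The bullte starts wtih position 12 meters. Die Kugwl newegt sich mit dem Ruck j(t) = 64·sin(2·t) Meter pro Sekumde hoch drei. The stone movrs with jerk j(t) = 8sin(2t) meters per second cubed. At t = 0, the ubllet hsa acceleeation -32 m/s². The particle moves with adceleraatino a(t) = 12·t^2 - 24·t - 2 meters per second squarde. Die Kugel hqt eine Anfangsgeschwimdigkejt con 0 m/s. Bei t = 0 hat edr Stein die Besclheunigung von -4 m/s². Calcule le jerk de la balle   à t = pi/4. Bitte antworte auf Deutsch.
Aus der Gleichung für den Ruck j(t) = 64·sin(2·t), setzen wir t = pi/4 ein und erhalten j = 64.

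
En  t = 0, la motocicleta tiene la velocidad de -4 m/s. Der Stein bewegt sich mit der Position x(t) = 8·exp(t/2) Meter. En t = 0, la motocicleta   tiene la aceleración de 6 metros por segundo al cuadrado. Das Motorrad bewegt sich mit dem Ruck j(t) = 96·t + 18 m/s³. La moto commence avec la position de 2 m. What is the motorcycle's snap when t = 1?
Starting from jerk j(t) = 96·t + 18, we take 1 derivative. The derivative of jerk gives snap: s(t) = 96. Using s(t) = 96 and substituting t = 1, we find s = 96.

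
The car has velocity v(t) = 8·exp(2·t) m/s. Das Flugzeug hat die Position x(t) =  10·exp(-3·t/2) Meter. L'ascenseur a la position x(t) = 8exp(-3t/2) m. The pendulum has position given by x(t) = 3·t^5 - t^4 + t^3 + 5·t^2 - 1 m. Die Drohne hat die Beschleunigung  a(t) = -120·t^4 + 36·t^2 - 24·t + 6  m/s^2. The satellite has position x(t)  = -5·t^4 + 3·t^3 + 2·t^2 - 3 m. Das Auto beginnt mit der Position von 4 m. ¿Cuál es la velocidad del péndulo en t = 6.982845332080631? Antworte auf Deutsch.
Ausgehend von der Position x(t) = 3·t^5 - t^4 + t^3 + 5·t^2 - 1, nehmen wir 1 Ableitung. Durch Ableiten von der Position erhalten wir die Geschwindigkeit: v(t) = 15·t^4 - 4·t^3 + 3·t^2 + 10·t. Wir haben die Geschwindigkeit v(t) = 15·t^4 - 4·t^3 + 3·t^2 + 10·t. Durch Einsetzen von t = 6.982845332080631: v(6.982845332080631) = 34517.4236869332.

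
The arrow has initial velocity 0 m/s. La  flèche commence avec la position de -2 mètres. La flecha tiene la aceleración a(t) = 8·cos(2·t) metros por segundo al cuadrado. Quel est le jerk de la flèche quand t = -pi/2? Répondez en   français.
Nous devons dériver notre équation de l'accélération a(t) = 8·cos(2·t) 1 fois. La dérivée de l'accélération donne le jerk: j(t) = -16·sin(2·t). De l'équation du jerk j(t) = -16·sin(2·t), nous substituons t = -pi/2 pour obtenir j = 0.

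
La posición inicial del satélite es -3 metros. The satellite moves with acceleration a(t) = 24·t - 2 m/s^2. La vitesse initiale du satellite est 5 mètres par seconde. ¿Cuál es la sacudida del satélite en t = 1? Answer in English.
Starting from acceleration a(t) = 24·t - 2, we take 1 derivative. Differentiating acceleration, we get jerk: j(t) = 24. From the given jerk equation j(t) = 24, we substitute t = 1 to get j = 24.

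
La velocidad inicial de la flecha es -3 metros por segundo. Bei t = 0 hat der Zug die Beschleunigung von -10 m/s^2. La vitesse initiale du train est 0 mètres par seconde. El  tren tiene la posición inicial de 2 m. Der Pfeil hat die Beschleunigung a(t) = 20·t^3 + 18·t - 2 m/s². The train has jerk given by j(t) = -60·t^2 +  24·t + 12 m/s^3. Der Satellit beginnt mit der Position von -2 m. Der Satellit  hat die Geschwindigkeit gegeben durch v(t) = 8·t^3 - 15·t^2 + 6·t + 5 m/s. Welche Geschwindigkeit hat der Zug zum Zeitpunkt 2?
Wir müssen unsere Gleichung für den Ruck j(t) = -60·t^2 + 24·t + 12 2-mal integrieren. Durch Integration von dem Ruck und Verwendung der Anfangsbedingung a(0) = -10, erhalten wir a(t) = -20·t^3 + 12·t^2 + 12·t - 10. Mit ∫a(t)dt und Anwendung von v(0) = 0, finden wir v(t) = t·(-5·t^3 + 4·t^2 + 6·t - 10). Aus der Gleichung für die Geschwindigkeit v(t) = t·(-5·t^3 + 4·t^2 + 6·t - 10), setzen wir t = 2 ein und erhalten v = -44.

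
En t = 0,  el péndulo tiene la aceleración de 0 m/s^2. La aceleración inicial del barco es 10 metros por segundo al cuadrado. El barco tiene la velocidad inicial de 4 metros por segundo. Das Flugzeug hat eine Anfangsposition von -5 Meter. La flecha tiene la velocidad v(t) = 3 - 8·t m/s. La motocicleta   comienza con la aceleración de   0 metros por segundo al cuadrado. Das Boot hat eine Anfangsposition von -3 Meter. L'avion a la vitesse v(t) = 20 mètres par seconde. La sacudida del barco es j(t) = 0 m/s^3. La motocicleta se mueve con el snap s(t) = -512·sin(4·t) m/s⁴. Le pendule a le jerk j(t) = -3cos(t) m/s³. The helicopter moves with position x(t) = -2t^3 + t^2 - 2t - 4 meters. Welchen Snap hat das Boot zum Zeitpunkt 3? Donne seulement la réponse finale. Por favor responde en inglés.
At t = 3, s = 0.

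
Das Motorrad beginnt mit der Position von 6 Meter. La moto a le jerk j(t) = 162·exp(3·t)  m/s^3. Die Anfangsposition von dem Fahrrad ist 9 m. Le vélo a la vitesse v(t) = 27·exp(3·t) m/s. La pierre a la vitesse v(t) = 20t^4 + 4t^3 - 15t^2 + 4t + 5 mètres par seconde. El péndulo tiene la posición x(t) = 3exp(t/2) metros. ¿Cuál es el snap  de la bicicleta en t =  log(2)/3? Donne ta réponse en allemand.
Wir müssen unsere Gleichung für die Geschwindigkeit v(t) = 27·exp(3·t) 3-mal ableiten. Mit d/dt von v(t) finden wir a(t) = 81·exp(3·t). Durch Ableiten von der Beschleunigung erhalten wir den Ruck: j(t) = 243·exp(3·t). Mit d/dt von j(t) finden wir s(t) = 729·exp(3·t). Wir haben den Snap s(t) = 729·exp(3·t). Durch Einsetzen von t = log(2)/3: s(log(2)/3) = 1458.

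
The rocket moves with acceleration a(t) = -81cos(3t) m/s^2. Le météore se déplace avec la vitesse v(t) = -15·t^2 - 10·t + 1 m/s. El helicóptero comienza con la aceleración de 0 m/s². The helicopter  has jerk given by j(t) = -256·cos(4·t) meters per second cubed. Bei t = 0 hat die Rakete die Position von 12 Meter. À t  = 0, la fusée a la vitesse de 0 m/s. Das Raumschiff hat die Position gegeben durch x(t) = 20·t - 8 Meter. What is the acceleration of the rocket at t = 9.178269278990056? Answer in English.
From the given acceleration equation a(t) = -81·cos(3·t), we substitute t = 9.178269278990056 to get a = 59.8418326716489.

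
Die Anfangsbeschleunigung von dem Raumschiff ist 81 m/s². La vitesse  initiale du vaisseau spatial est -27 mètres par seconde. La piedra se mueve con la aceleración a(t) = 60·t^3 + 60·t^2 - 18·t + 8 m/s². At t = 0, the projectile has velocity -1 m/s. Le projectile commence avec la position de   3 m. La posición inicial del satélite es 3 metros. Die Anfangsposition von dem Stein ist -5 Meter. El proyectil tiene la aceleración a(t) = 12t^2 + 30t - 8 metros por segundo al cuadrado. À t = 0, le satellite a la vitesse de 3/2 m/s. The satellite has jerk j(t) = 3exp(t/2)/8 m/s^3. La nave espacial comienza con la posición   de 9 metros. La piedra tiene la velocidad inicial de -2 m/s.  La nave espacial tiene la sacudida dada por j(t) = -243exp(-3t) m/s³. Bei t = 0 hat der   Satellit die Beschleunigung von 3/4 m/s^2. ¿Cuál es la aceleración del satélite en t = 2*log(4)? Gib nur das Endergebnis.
a(2*log(4)) = 3.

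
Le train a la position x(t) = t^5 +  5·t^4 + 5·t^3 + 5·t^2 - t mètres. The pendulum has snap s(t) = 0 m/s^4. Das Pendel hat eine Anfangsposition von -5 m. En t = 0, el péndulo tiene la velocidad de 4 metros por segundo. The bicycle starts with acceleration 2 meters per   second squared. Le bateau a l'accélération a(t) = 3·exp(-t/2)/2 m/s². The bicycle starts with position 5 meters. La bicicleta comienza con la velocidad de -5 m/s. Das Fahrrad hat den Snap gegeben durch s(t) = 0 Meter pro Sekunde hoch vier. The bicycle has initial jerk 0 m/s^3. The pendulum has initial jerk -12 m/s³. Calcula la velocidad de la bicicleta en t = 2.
Debemos encontrar la antiderivada de nuestra ecuación del snap s(t) = 0 3 veces. Tomando ∫s(t)dt y aplicando j(0) = 0, encontramos j(t) = 0. Integrando la sacudida y usando la condición inicial a(0) = 2, obtenemos a(t) = 2. La antiderivada de la aceleración, con v(0) = -5, da la velocidad: v(t) = 2·t - 5. Usando v(t) = 2·t - 5 y sustituyendo t = 2, encontramos v = -1.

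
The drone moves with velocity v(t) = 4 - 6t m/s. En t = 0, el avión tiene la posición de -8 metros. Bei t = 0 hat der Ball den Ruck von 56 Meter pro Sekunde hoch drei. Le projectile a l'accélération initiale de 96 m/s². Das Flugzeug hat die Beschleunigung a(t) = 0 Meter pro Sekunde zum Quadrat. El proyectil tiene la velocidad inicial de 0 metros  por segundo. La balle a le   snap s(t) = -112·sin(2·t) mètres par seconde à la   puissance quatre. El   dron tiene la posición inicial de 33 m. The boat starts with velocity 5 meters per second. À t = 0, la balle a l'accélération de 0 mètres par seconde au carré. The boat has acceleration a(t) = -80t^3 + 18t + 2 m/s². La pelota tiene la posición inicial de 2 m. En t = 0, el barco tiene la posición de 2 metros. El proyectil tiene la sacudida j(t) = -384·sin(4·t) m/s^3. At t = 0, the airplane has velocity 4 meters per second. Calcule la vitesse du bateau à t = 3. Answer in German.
Um dies zu lösen, müssen wir 1 Integral unserer Gleichung für die Beschleunigung a(t) = -80·t^3 + 18·t + 2 finden. Das Integral von der Beschleunigung, mit v(0) = 5, ergibt die Geschwindigkeit: v(t) = -20·t^4 + 9·t^2 + 2·t + 5. Aus der Gleichung für die Geschwindigkeit v(t) = -20·t^4 + 9·t^2 + 2·t + 5, setzen wir t = 3 ein und erhalten v = -1528.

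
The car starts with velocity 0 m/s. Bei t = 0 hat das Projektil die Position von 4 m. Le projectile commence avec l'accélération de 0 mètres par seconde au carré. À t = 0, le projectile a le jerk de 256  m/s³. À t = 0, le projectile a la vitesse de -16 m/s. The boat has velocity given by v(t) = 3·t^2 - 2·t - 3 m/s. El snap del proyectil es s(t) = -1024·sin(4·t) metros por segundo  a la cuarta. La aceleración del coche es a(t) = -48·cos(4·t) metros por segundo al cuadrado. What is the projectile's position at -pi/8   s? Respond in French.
En partant du snap s(t) = -1024·sin(4·t), nous prenons 4 intégrales. L'intégrale du snap est le jerk. En utilisant j(0) = 256, nous obtenons j(t) = 256·cos(4·t). L'intégrale du jerk est l'accélération. En utilisant a(0) = 0, nous obtenons a(t) = 64·sin(4·t). L'intégrale de l'accélération, avec v(0) = -16, donne la vitesse: v(t) = -16·cos(4·t). La primitive de la vitesse, avec x(0) = 4, donne la position: x(t) = 4 - 4·sin(4·t). De l'équation de la position x(t) = 4 - 4·sin(4·t), nous substituons t = -pi/8 pour obtenir x = 8.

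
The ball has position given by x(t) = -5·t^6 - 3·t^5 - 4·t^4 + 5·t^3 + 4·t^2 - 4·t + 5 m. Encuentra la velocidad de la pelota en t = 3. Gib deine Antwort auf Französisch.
Nous devons dériver notre équation de la position x(t) = -5·t^6 - 3·t^5 - 4·t^4 + 5·t^3 + 4·t^2 - 4·t + 5 1 fois. En dérivant la position, nous obtenons la vitesse: v(t) = -30·t^5 - 15·t^4 - 16·t^3 + 15·t^2 + 8·t - 4. En utilisant v(t) = -30·t^5 - 15·t^4 - 16·t^3 + 15·t^2 + 8·t - 4 et en substituant t = 3, nous trouvons v = -8782.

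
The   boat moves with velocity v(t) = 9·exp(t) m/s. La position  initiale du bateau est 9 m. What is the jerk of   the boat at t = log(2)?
We must differentiate our velocity equation v(t) = 9·exp(t) 2 times. Taking d/dt of v(t), we find a(t) = 9·exp(t). The derivative of acceleration gives jerk: j(t) = 9·exp(t). Using j(t) = 9·exp(t) and substituting t = log(2), we find j = 18.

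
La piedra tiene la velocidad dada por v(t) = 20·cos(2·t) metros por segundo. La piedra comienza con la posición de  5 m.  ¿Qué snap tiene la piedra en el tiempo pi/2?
Partiendo de la velocidad v(t) = 20·cos(2·t), tomamos 3 derivadas. Derivando la velocidad, obtenemos la aceleración: a(t) = -40·sin(2·t). La derivada de la aceleración da la sacudida: j(t) = -80·cos(2·t). Derivando la sacudida, obtenemos el snap: s(t) = 160·sin(2·t). De la ecuación del snap s(t) = 160·sin(2·t), sustituimos t = pi/2 para obtener s = 0.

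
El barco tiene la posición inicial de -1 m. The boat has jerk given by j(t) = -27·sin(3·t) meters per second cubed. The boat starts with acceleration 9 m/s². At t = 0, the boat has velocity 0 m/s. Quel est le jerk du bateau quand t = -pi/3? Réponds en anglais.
Using j(t) = -27·sin(3·t) and substituting t = -pi/3, we find j = 0.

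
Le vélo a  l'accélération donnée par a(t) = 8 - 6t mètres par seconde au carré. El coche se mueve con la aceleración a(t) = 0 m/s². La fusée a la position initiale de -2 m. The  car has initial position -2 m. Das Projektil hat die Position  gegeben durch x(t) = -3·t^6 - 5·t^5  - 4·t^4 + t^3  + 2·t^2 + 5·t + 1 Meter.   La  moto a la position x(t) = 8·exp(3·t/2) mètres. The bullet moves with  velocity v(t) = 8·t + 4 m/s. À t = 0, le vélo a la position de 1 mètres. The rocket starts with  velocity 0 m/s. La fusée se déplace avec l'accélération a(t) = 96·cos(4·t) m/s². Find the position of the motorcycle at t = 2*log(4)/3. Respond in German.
Mit x(t) = 8·exp(3·t/2) und Einsetzen von t = 2*log(4)/3, finden wir x = 32.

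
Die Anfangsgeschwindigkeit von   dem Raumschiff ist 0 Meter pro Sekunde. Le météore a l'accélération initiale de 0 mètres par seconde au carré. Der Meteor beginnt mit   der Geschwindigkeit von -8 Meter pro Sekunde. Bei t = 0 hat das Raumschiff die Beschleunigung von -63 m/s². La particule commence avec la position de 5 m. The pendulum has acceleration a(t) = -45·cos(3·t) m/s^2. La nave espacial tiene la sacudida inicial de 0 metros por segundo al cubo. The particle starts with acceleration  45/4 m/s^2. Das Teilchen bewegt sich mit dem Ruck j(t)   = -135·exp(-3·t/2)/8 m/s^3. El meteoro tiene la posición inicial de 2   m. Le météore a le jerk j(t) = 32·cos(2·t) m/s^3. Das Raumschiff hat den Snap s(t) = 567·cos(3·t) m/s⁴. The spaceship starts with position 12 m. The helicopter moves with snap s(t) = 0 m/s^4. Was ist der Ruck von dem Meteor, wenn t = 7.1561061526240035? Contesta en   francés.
En utilisant j(t) = 32·cos(2·t) et en substituant t = 7.1561061526240035, nous trouvons j = -5.57288987653266.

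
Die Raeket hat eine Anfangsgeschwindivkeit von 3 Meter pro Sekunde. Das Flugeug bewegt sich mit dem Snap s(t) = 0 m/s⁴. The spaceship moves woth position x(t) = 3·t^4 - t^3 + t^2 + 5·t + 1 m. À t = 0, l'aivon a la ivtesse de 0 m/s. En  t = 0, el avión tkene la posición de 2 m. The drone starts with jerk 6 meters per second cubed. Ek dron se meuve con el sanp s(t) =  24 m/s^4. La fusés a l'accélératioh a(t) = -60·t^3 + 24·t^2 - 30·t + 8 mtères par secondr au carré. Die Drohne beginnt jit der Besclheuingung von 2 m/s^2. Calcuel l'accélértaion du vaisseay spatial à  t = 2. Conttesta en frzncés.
Nous devons dériver notre équation de la position x(t) = 3·t^4 - t^3 + t^2 + 5·t + 1 2 fois. En prenant d/dt de x(t), nous trouvons v(t) = 12·t^3 - 3·t^2 + 2·t + 5. La dérivée de la vitesse donne l'accélération: a(t) = 36·t^2 - 6·t + 2. De l'équation de l'accélération a(t) = 36·t^2 - 6·t + 2, nous substituons t = 2 pour obtenir a = 134.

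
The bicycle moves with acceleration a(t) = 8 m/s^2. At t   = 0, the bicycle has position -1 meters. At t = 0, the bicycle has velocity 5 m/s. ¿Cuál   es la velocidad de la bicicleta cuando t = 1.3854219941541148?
Debemos encontrar la integral de nuestra ecuación de la aceleración a(t) = 8 1 vez. La antiderivada de la aceleración es la velocidad. Usando v(0) = 5, obtenemos v(t) = 8·t + 5. Usando v(t) = 8·t + 5 y sustituyendo t = 1.3854219941541148, encontramos v = 16.0833759532329.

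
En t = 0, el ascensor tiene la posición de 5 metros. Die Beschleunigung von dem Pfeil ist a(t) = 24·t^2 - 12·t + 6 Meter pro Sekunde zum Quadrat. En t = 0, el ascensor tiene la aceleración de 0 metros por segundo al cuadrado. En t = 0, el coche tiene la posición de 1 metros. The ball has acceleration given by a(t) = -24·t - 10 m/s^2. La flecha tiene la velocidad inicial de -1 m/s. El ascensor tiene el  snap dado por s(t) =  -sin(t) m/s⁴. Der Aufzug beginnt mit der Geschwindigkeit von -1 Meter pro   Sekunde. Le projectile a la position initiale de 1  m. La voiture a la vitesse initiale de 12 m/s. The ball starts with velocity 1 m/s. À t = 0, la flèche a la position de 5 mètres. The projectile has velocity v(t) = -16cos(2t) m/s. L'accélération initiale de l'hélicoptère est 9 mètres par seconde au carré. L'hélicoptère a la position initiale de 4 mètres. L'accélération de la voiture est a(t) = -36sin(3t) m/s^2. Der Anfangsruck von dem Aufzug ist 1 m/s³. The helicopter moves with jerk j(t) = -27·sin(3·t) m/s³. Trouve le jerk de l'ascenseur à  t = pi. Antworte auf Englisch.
We must find the integral of our snap equation s(t) = -sin(t) 1 time. Taking ∫s(t)dt and applying j(0) = 1, we find j(t) = cos(t). Using j(t) = cos(t) and substituting t = pi, we find j = -1.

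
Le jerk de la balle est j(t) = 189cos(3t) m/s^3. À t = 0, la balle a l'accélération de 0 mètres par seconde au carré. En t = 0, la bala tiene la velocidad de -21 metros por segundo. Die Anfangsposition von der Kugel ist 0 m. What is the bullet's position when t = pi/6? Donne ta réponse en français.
En partant du jerk j(t) = 189·cos(3·t), nous prenons 3 primitives. L'intégrale du jerk, avec a(0) = 0, donne l'accélération: a(t) = 63·sin(3·t). La primitive de l'accélération, avec v(0) = -21, donne la vitesse: v(t) = -21·cos(3·t). La primitive de la vitesse, avec x(0) = 0, donne la position: x(t) = -7·sin(3·t). De l'équation de la position x(t) = -7·sin(3·t), nous substituons t = pi/6 pour obtenir x = -7.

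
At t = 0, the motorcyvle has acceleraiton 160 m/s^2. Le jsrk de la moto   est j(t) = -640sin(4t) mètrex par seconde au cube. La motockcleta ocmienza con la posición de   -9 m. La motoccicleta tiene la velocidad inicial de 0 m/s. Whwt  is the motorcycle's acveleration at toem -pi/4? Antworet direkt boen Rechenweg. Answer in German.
Die Antwort ist -160.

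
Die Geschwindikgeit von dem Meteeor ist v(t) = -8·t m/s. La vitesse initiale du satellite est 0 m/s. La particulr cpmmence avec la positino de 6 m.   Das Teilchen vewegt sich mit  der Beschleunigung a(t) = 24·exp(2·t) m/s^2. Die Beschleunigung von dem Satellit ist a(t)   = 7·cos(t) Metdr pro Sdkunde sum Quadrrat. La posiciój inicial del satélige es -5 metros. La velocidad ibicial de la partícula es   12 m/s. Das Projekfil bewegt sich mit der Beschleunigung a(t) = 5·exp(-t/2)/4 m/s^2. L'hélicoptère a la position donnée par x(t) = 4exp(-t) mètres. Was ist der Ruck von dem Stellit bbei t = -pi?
Ausgehend von der Beschleunigung a(t) = 7·cos(t), nehmen wir 1 Ableitung. Die Ableitung von der Beschleunigung ergibt den Ruck: j(t) = -7·sin(t). Aus der Gleichung für den Ruck j(t) = -7·sin(t), setzen wir t = -pi ein und erhalten j = 0.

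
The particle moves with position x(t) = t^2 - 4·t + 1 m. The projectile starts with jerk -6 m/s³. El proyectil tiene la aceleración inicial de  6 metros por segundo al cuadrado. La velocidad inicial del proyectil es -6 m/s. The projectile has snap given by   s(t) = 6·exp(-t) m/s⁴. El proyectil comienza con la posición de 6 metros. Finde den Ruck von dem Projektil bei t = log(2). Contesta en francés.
En partant du snap s(t) = 6·exp(-t), nous prenons 1 intégrale. En prenant ∫s(t)dt et en appliquant j(0) = -6, nous trouvons j(t) = -6·exp(-t). Nous avons le jerk j(t) = -6·exp(-t). En substituant t = log(2): j(log(2)) = -3.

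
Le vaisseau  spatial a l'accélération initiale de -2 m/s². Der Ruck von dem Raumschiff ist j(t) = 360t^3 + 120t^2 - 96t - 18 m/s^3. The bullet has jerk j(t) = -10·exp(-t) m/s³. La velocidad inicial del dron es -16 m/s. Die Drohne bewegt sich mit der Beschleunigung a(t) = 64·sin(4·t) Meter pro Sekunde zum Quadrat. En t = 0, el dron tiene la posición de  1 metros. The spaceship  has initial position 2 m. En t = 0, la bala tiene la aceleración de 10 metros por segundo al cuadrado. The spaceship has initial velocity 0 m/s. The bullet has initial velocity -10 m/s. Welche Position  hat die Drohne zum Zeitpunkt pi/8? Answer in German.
Um dies zu lösen, müssen wir 2 Integrale unserer Gleichung für die Beschleunigung a(t) = 64·sin(4·t) finden. Die Stammfunktion von der Beschleunigung ist die Geschwindigkeit. Mit v(0) = -16 erhalten wir v(t) = -16·cos(4·t). Durch Integration von der Geschwindigkeit und Verwendung der Anfangsbedingung x(0) = 1, erhalten wir x(t) = 1 - 4·sin(4·t). Aus der Gleichung für die Position x(t) = 1 - 4·sin(4·t), setzen wir t = pi/8 ein und erhalten x = -3.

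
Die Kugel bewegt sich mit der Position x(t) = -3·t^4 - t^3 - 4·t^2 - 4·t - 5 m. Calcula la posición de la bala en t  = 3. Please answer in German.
Wir haben die Position x(t) = -3·t^4 - t^3 - 4·t^2 - 4·t - 5. Durch Einsetzen von t = 3: x(3) = -323.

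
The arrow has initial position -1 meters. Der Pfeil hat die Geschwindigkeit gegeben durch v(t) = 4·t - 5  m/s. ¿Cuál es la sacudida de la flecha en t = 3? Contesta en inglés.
Starting from velocity v(t) = 4·t - 5, we take 2 derivatives. Differentiating velocity, we get acceleration: a(t) = 4. The derivative of acceleration gives jerk: j(t) = 0. Using j(t) = 0 and substituting t = 3, we find j = 0.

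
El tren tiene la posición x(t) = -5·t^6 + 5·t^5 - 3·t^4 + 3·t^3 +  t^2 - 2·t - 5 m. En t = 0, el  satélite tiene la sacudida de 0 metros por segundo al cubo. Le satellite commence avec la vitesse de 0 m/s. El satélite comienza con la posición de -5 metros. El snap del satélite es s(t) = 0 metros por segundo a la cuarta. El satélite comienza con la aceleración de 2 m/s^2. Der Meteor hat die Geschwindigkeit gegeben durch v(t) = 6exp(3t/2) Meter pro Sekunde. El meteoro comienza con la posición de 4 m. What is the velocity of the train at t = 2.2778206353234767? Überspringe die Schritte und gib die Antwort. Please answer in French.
La réponse est -1259.14502079999.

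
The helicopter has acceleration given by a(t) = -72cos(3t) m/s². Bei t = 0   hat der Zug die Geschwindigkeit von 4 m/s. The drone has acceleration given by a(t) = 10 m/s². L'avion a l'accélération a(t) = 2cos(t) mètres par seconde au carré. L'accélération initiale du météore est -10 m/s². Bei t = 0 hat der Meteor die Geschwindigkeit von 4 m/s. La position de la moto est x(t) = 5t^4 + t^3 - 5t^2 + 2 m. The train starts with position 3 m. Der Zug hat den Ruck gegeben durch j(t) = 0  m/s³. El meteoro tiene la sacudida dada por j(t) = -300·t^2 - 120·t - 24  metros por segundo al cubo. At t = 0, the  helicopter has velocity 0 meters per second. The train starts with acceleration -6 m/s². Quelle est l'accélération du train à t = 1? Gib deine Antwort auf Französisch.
Nous devons intégrer notre équation du jerk j(t) = 0 1 fois. En intégrant le jerk et en utilisant la condition initiale a(0) = -6, nous obtenons a(t) = -6. En utilisant a(t) = -6 et en substituant t = 1, nous trouvons a = -6.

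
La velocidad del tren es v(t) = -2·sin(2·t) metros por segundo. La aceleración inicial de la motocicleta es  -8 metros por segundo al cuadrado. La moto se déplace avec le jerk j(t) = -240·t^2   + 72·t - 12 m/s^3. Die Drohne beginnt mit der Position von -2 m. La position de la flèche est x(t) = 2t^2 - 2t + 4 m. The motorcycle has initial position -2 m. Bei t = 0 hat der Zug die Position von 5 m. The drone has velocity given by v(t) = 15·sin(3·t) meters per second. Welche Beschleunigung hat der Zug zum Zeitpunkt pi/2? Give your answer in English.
We must differentiate our velocity equation v(t) = -2·sin(2·t) 1 time. Differentiating velocity, we get acceleration: a(t) = -4·cos(2·t). We have acceleration a(t) = -4·cos(2·t). Substituting t = pi/2: a(pi/2) = 4.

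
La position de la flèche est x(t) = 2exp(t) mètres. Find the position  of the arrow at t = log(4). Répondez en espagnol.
Tenemos la posición x(t) = 2·exp(t). Sustituyendo t = log(4): x(log(4)) = 8.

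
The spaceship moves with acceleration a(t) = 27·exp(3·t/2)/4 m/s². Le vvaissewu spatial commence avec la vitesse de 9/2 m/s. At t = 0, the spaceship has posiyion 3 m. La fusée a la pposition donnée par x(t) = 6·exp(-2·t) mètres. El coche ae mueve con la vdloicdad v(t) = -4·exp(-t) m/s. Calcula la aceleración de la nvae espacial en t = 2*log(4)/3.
De la ecuación de la aceleración a(t) = 27·exp(3·t/2)/4, sustituimos t = 2*log(4)/3 para obtener a = 27.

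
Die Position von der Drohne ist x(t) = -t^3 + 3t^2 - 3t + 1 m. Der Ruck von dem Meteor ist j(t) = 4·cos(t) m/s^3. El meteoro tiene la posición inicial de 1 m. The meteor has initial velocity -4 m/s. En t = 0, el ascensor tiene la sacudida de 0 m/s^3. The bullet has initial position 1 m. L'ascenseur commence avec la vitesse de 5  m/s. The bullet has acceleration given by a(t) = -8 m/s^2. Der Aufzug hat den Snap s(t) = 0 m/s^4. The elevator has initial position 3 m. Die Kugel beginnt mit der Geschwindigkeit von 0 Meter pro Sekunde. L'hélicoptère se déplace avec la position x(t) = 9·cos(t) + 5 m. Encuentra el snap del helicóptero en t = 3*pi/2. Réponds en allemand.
Um dies zu lösen, müssen wir 4 Ableitungen unserer Gleichung für die Position x(t) = 9·cos(t) + 5 nehmen. Durch Ableiten von der Position erhalten wir die Geschwindigkeit: v(t) = -9·sin(t). Die Ableitung von der Geschwindigkeit ergibt die Beschleunigung: a(t) = -9·cos(t). Die Ableitung von der Beschleunigung ergibt den Ruck: j(t) = 9·sin(t). Mit d/dt von j(t) finden wir s(t) = 9·cos(t). Wir haben den Snap s(t) = 9·cos(t). Durch Einsetzen von t = 3*pi/2: s(3*pi/2) = 0.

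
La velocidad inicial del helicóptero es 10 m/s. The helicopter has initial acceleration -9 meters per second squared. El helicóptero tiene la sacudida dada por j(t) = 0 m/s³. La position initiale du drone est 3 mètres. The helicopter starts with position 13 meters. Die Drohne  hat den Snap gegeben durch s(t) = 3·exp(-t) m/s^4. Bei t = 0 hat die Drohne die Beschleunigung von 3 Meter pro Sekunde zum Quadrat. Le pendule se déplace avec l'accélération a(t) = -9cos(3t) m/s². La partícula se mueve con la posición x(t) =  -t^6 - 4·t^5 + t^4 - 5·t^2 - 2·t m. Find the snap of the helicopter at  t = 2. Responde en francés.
Pour résoudre ceci, nous devons prendre 1 dérivée de notre équation du jerk j(t) = 0. En dérivant le jerk, nous obtenons le snap: s(t) = 0. De l'équation du snap s(t) = 0, nous substituons t = 2 pour obtenir s = 0.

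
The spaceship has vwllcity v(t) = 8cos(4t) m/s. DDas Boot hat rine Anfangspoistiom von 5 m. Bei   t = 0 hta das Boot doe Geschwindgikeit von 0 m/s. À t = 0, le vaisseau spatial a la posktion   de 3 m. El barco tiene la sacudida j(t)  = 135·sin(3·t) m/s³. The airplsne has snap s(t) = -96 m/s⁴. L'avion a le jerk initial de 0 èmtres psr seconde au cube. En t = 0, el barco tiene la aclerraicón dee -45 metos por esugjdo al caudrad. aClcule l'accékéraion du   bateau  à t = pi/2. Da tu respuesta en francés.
Nous devons trouver l'intégrale de notre équation du jerk j(t) = 135·sin(3·t) 1 fois. En prenant ∫j(t)dt et en appliquant a(0) = -45, nous trouvons a(t) = -45·cos(3·t). De l'équation de l'accélération a(t) = -45·cos(3·t), nous substituons t = pi/2 pour obtenir a = 0.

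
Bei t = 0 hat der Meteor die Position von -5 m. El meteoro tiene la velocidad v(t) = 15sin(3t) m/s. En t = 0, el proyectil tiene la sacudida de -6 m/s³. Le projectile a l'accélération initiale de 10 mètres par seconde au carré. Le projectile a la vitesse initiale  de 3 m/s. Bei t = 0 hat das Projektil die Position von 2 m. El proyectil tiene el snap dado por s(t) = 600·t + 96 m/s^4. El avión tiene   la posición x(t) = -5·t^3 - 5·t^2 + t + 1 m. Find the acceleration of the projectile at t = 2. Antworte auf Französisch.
Nous devons trouver la primitive de notre équation du snap s(t) = 600·t + 96 2 fois. En prenant ∫s(t)dt et en appliquant j(0) = -6, nous trouvons j(t) = 300·t^2 + 96·t - 6. La primitive du jerk est l'accélération. En utilisant a(0) = 10, nous obtenons a(t) = 100·t^3 + 48·t^2 - 6·t + 10. En utilisant a(t) = 100·t^3 + 48·t^2 - 6·t + 10 et en substituant t = 2, nous trouvons a = 990.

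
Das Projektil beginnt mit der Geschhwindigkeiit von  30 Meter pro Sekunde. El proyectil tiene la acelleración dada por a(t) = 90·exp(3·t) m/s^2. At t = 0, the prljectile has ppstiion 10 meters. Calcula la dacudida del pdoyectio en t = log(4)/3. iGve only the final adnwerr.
La respuesta es 1080.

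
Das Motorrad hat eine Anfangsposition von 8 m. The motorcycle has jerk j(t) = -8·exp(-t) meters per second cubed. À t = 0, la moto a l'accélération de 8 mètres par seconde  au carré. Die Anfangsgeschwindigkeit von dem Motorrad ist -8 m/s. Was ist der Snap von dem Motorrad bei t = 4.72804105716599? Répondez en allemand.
Ausgehend von dem Ruck j(t) = -8·exp(-t), nehmen wir 1 Ableitung. Mit d/dt von j(t) finden wir s(t) = 8·exp(-t). Wir haben den Snap s(t) = 8·exp(-t). Durch Einsetzen von t = 4.72804105716599: s(4.72804105716599) = 0.0707502283086823.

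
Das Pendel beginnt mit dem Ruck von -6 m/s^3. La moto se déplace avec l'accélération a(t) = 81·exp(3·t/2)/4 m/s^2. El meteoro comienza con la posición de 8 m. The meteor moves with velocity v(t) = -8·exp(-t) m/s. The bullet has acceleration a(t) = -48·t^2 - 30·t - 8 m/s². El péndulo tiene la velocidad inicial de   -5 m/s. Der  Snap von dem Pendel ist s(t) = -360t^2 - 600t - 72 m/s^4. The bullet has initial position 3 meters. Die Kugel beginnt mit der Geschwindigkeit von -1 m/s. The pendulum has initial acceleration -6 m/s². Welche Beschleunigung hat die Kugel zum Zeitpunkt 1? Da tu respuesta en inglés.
From the given acceleration equation a(t) = -48·t^2 - 30·t - 8, we substitute t = 1 to get a = -86.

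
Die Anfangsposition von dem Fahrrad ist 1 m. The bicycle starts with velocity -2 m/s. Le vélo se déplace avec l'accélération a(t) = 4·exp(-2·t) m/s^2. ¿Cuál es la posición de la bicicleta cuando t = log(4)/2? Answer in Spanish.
Debemos encontrar la integral de nuestra ecuación de la aceleración a(t) = 4·exp(-2·t) 2 veces. La antiderivada de la aceleración es la velocidad. Usando v(0) = -2, obtenemos v(t) = -2·exp(-2·t). Tomando ∫v(t)dt y aplicando x(0) = 1, encontramos x(t) = exp(-2·t). De la ecuación de la posición x(t) = exp(-2·t), sustituimos t = log(4)/2 para obtener x = 1/4.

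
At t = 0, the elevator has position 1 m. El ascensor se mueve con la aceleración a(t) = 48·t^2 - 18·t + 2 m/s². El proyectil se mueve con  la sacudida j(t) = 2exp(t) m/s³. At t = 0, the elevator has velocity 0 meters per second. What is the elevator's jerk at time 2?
Starting from acceleration a(t) = 48·t^2 - 18·t + 2, we take 1 derivative. Taking d/dt of a(t), we find j(t) = 96·t - 18. Using j(t) = 96·t - 18 and substituting t = 2, we find j = 174.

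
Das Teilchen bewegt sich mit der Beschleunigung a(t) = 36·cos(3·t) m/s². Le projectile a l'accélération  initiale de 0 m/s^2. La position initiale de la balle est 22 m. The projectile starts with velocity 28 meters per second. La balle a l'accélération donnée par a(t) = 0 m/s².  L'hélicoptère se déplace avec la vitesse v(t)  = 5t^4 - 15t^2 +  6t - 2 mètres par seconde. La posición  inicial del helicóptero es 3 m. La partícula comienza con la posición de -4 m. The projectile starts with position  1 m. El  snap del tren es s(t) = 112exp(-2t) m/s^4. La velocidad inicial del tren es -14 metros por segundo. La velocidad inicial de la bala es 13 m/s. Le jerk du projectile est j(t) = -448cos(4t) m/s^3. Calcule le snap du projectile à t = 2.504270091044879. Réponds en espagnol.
Para resolver esto, necesitamos tomar 1 derivada de nuestra ecuación de la sacudida j(t) = -448·cos(4·t). Tomando d/dt de j(t), encontramos s(t) = 1792·sin(4·t). De la ecuación del snap s(t) = 1792·sin(4·t), sustituimos t = 2.504270091044879 para obtener s = -1000.42469134600.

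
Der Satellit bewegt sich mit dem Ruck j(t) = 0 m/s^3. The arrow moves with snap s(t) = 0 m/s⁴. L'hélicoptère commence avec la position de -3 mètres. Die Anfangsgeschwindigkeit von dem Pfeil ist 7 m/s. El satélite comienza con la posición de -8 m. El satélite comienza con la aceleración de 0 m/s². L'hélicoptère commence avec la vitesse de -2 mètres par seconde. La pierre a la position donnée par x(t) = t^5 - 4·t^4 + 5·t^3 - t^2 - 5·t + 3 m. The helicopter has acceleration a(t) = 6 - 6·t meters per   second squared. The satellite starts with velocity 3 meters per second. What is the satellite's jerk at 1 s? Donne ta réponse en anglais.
Using j(t) = 0 and substituting t = 1, we find j = 0.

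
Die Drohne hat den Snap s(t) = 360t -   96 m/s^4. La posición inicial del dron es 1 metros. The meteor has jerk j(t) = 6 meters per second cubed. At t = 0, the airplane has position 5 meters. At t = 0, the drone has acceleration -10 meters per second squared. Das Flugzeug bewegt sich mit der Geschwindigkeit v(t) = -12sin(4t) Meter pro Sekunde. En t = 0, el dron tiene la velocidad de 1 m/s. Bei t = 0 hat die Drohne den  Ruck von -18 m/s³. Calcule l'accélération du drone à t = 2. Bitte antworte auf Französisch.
Pour résoudre ceci, nous devons prendre 2 intégrales de notre équation du snap s(t) = 360·t - 96. En intégrant le snap et en utilisant la condition initiale j(0) = -18, nous obtenons j(t) = 180·t^2 - 96·t - 18. L'intégrale du jerk est l'accélération. En utilisant a(0) = -10, nous obtenons a(t) = 60·t^3 - 48·t^2 - 18·t - 10. De l'équation de l'accélération a(t) = 60·t^3 - 48·t^2 - 18·t - 10, nous substituons t = 2 pour obtenir a = 242.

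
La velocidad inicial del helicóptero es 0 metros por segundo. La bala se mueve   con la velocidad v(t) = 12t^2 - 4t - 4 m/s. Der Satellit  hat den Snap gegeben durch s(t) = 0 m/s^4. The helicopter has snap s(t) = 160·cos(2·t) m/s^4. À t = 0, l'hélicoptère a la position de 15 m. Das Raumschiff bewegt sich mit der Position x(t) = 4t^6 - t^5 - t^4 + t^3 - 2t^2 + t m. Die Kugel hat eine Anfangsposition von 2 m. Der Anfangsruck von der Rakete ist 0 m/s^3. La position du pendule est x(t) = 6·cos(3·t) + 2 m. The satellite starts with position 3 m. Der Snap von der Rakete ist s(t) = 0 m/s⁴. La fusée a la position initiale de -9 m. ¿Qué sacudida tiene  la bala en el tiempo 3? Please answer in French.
En partant de la vitesse v(t) = 12·t^2 - 4·t - 4, nous prenons 2 dérivées. La dérivée de la vitesse donne l'accélération: a(t) = 24·t - 4. La dérivée de l'accélération donne le jerk: j(t) = 24. Nous avons le jerk j(t) = 24. En substituant t = 3: j(3) = 24.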